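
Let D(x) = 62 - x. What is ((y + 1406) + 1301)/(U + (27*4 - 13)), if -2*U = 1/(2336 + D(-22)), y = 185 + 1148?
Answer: 19553600/459799 ≈ 42.526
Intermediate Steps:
y = 1333
U = -1/4840 (U = -1/(2*(2336 + (62 - 1*(-22)))) = -1/(2*(2336 + (62 + 22))) = -1/(2*(2336 + 84)) = -½/2420 = -½*1/2420 = -1/4840 ≈ -0.00020661)
((y + 1406) + 1301)/(U + (27*4 - 13)) = ((1333 + 1406) + 1301)/(-1/4840 + (27*4 - 13)) = (2739 + 1301)/(-1/4840 + (108 - 13)) = 4040/(-1/4840 + 95) = 4040/(459799/4840) = 4040*(4840/459799) = 19553600/459799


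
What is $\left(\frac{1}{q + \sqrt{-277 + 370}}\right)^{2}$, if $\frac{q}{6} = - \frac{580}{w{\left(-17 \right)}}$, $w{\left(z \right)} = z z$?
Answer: $\frac{83521}{\left(-3480 + 289 \sqrt{93}\right)^{2}} \approx 0.17392$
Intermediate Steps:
$w{\left(z \right)} = z^{2}$
$q = - \frac{3480}{289}$ ($q = 6 \left(- \frac{580}{\left(-17\right)^{2}}\right) = 6 \left(- \frac{580}{289}\right) = - \frac{3480}{289} \approx -12.042$)
$\left(\frac{1}{q + \sqrt{-277 + 370}}\right)^{2} = \left(\frac{1}{- \frac{3480}{289} + \sqrt{-277 + 370}}\right)^{2} = \left(\frac{1}{- \frac{3480}{289} + \sqrt{93}}\right)^{2} = \frac{1}{\left(- \frac{3480}{289} + \sqrt{93}\right)^{2}}$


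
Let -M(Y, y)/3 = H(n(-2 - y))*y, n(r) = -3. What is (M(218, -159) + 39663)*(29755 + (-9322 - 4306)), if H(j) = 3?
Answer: 662722938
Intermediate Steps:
M(Y, y) = -9*y
(M(218, -159) + 39663)*(29755 + (-9322 - 4306)) = (-9*(-159) + 39663)*(29755 + (-9322 - 4306)) = (1431 + 39663)*(29755 - 13628) = 41094*16127 = 662722938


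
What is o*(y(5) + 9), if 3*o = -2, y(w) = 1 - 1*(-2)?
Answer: -8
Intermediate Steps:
y(w) = 3 (y(w) = 1 + 2 = 3)
o = -⅔ (o = (⅓)*(-2) = -⅔ ≈ -0.66667)
o*(y(5) + 9) = -2*(3 + 9)/3 = -⅔*12 = -8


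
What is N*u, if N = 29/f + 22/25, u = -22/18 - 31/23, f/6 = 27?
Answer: -1140874/419175 ≈ -2.7217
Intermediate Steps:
f = 162 (f = 6*27 = 162)
u = -532/207 (u = -22*1/18 - 31*1/23 = -11/9 - 31/23 = -532/207 ≈ -2.5700)
N = 4289/4050 (N = 29/162 + 22/25 = 4289/4050 ≈ 1.0590)
N*u = (4289/4050)*(-532/207) = -1140874/419175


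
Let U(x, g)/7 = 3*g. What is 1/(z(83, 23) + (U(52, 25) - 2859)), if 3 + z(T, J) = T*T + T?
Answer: 1/4635 ≈ 0.00021575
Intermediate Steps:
U(x, g) = 21*g (U(x, g) = 7*(3*g) = 21*g)
z(T, J) = -3 + T + T**2 (z(T, J) = -3 + (T*T + T) = -3 + (T**2 + T) = -3 + (T + T**2) = -3 + T + T**2)
1/(z(83, 23) + (U(52, 25) - 2859)) = 1/((-3 + 83 + 83**2) + (21*25 - 2859)) = 1/((-3 + 83 + 6889) + (525 - 2859)) = 1/(6969 - 2334) = 1/4635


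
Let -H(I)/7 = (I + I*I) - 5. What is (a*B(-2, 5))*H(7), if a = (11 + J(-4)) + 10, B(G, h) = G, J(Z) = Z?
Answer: 12138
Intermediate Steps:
H(I) = 35 - 7*I - 7*I² (H(I) = -7*((I + I*I) - 5) = -7*((I + I²) - 5) = -7*(-5 + I + I²) = 35 - 7*I - 7*I²)
a = 17 (a = (11 - 4) + 10 = 7 + 10 = 17)
(a*B(-2, 5))*H(7) = (17*(-2))*(35 - 7*7 - 7*7²) = -34*(35 - 49 - 7*49) = -34*(35 - 49 - 343) = -34*(-357) = 12138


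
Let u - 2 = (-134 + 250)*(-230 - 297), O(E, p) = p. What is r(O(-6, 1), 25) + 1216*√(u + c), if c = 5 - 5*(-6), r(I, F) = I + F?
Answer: 26 + 1216*I*√61095 ≈ 26.0 + 3.0056e+5*I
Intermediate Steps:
r(I, F) = F + I
u = -61130 (u = 2 + (-134 + 250)*(-230 - 297) = 2 + 116*(-527) = 2 - 61132 = -61130)
c = 35 (c = 5 + 30 = 35)
r(O(-6, 1), 25) + 1216*√(u + c) = (25 + 1) + 1216*√(-61130 + 35) = 26 + 1216*√(-61095) = 26 + 1216*(I*√61095) = 26 + 1216*I*√61095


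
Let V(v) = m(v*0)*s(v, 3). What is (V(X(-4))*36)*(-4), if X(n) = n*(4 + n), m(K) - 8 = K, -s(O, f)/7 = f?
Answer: 24192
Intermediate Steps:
s(O, f) = -7*f
m(K) = 8 + K
V(v) = -168 (V(v) = (8 + v*0)*(-7*3) = (8 + 0)*(-21) = 8*(-21) = -168)
(V(X(-4))*36)*(-4) = -168*36*(-4) = -6048*(-4) = 24192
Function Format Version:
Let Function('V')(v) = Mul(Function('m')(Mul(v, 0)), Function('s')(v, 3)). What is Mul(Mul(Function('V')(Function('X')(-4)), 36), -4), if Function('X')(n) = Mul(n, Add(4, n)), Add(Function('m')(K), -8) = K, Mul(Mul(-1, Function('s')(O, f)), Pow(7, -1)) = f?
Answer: 24192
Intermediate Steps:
Function('s')(O, f) = Mul(-7, f)
Function('m')(K) = Add(8, K)
Function('V')(v) = -168 (Function('V')(v) = Mul(Add(8, Mul(v, 0)), Mul(-7, 3)) = Mul(Add(8, 0), -21) = Mul(8, -21) = -168)
Mul(Mul(Function('V')(Function('X')(-4)), 36), -4) = Mul(Mul(-168, 36), -4) = Mul(-6048, -4) = 24192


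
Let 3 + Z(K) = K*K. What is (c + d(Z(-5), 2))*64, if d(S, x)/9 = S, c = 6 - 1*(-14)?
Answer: 13952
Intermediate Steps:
Z(K) = -3 + K**2 (Z(K) = -3 + K*K = -3 + K**2)
c = 20 (c = 6 + 14 = 20)
d(S, x) = 9*S
(c + d(Z(-5), 2))*64 = (20 + 9*(-3 + (-5)**2))*64 = (20 + 9*(-3 + 25))*64 = (20 + 9*22)*64 = (20 + 198)*64 = 218*64 = 13952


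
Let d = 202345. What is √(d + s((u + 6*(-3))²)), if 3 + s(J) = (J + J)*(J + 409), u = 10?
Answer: √262886 ≈ 512.72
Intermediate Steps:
s(J) = -3 + 2*J*(409 + J) (s(J) = -3 + (J + J)*(J + 409) = -3 + (2*J)*(409 + J) = -3 + 2*J*(409 + J))
√(d + s((u + 6*(-3))²)) = √(202345 + (-3 + 2*((10 + 6*(-3))²)² + 818*(10 + 6*(-3))²)) = √(202345 + (-3 + 2*((10 - 18)²)² + 818*(10 - 18)²)) = √(202345 + (-3 + 2*((-8)²)² + 818*(-8)²)) = √(202345 + (-3 + 2*64² + 818*64)) = √(202345 + (-3 + 2*4096 + 52352)) = √(202345 + (-3 + 8192 + 52352)) = √(202345 + 60541) = √262886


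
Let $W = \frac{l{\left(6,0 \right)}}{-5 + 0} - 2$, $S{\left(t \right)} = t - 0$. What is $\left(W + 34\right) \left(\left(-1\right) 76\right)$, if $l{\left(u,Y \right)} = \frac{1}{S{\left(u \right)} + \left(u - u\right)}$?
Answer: $- \frac{36442}{15} \approx -2429.5$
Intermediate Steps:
$S{\left(t \right)} = t$ ($S{\left(t \right)} = t + 0 = t$)
$l{\left(u,Y \right)} = \frac{1}{u}$ ($l{\left(u,Y \right)} = \frac{1}{u + \left(u - u\right)} = \frac{1}{u + 0} = \frac{1}{u}$)
$W = - \frac{61}{30}$ ($W = \frac{1}{6 \left(-5 + 0\right)} - 2 = \frac{1}{6 \left(-5\right)} - 2 = \frac{1}{6} \left(- \frac{1}{5}\right) - 2 = - \frac{1}{30} - 2 = - \frac{61}{30} \approx -2.0333$)
$\left(W + 34\right) \left(\left(-1\right) 76\right) = \left(- \frac{61}{30} + 34\right) \left(\left(-1\right) 76\right) = \frac{959}{30} \left(-76\right) = - \frac{36442}{15}$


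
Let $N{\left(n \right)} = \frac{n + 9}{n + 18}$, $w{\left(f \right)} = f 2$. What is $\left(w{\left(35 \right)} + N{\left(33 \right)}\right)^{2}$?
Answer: $\frac{1449616}{289} \approx 5016.0$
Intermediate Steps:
$w{\left(f \right)} = 2 f$
$N{\left(n \right)} = \frac{9 + n}{18 + n}$
$\left(w{\left(35 \right)} + N{\left(33 \right)}\right)^{2} = \left(2 \cdot 35 + \frac{9 + 33}{18 + 33}\right)^{2} = \left(70 + \frac{1}{51} \cdot 42\right)^{2} = \left(70 + \frac{14}{17}\right)^{2} = \left(\frac{1204}{17}\right)^{2} = \frac{1449616}{289}$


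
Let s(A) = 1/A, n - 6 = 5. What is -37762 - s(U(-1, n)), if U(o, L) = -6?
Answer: -226571/6 ≈ -37762.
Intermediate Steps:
n = 11 (n = 6 + 5 = 11)
-37762 - s(U(-1, n)) = -37762 - 1/(-6) = -37762 - 1*(-1/6) = -37762 + 1/6 = -226571/6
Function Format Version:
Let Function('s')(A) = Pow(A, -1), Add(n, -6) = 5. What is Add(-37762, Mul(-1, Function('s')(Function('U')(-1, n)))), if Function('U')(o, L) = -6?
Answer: Rational(-226571, 6) ≈ -37762.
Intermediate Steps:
n = 11 (n = Add(6, 5) = 11)
Add(-37762, Mul(-1, Function('s')(Function('U')(-1, n)))) = Add(-37762, Mul(-1, Pow(-6, -1))) = Add(-37762, Mul(-1, Rational(-1, 6))) = Add(-37762, Rational(1, 6)) = Rational(-226571, 6)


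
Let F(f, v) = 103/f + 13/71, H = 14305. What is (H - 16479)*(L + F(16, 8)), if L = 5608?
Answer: -6933113183/568 ≈ -1.2206e+7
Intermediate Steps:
F(f, v) = 13/71 + 103/f (F(f, v) = 103/f + 13*(1/71) = 103/f + 13/71 = 13/71 + 103/f)
(H - 16479)*(L + F(16, 8)) = (14305 - 16479)*(5608 + (13/71 + 103/16)) = -2174*(5608 + (13/71 + 103*(1/16))) = -2174*(5608 + (13/71 + 103/16)) = -2174*(5608 + 7521/1136) = -2174*6378209/1136 = -6933113183/568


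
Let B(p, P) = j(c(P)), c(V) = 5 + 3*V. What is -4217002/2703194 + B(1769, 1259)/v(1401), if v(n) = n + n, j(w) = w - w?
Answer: -2108501/1351597 ≈ -1.5600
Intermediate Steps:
j(w) = 0
B(p, P) = 0
v(n) = 2*n
-4217002/2703194 + B(1769, 1259)/v(1401) = -4217002/2703194 + 0/((2*1401)) = -4217002*1/2703194 + 0/2802 = -2108501/1351597 + 0*(1/2802) = -2108501/1351597 + 0 = -2108501/1351597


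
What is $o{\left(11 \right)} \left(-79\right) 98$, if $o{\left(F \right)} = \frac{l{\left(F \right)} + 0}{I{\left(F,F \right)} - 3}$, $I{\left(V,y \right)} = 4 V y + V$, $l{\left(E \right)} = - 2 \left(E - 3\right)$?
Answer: $\frac{30968}{123} \approx 251.77$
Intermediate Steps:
$l{\left(E \right)} = 6 - 2 E$ ($l{\left(E \right)} = - 2 \left(-3 + E\right) = 6 - 2 E$)
$I{\left(V,y \right)} = V + 4 V y$ ($I{\left(V,y \right)} = 4 V y + V = V + 4 V y$)
$o{\left(F \right)} = \frac{6 - 2 F}{-3 + F \left(1 + 4 F\right)}$ ($o{\left(F \right)} = \frac{\left(6 - 2 F\right) + 0}{F \left(1 + 4 F\right) - 3} = \frac{6 - 2 F}{-3 + F \left(1 + 4 F\right)}$)
$o{\left(11 \right)} \left(-79\right) 98 = \frac{2 \left(3 - 11\right)}{-3 + 11 \left(1 + 4 \cdot 11\right)} \left(-79\right) 98 = \frac{2 \left(3 - 11\right)}{-3 + 11 \left(1 + 44\right)} \left(-79\right) 98 = 2 \frac{1}{-3 + 11 \cdot 45} \left(-8\right) \left(-79\right) 98 = 2 \frac{1}{-3 + 495} \left(-8\right) \left(-79\right) 98 = 2 \cdot \frac{1}{492} \left(-8\right) \left(-79\right) 98 = \left(- \frac{4}{123}\right) \left(-79\right) 98 = \frac{316}{123} \cdot 98 = \frac{30968}{123}$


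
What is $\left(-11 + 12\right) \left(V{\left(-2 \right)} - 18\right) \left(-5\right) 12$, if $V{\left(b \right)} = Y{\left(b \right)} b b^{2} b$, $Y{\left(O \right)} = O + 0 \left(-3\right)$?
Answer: $3000$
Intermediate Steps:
$Y{\left(O \right)} = O$ ($Y{\left(O \right)} = O + 0 = O$)
$V{\left(b \right)} = b^{5}$ ($V{\left(b \right)} = b b b^{2} b = b b^{3} b = b^{4} b = b^{5}$)
$\left(-11 + 12\right) \left(V{\left(-2 \right)} - 18\right) \left(-5\right) 12 = \left(-11 + 12\right) \left(\left(-2\right)^{5} - 18\right) \left(-5\right) 12 = 1 \left(-32 - 18\right) \left(-5\right) 12 = 1 \left(-50\right) \left(-5\right) 12 = \left(-50\right) \left(-5\right) 12 = 250 \cdot 12 = 3000$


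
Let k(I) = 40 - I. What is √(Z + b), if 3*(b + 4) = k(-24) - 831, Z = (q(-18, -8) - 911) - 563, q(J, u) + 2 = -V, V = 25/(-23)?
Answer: I*√8258334/69 ≈ 41.648*I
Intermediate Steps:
V = -25/23 (V = 25*(-1/23) = -25/23 ≈ -1.0870)
q(J, u) = -21/23 (q(J, u) = -2 - 1*(-25/23) = -2 + 25/23 = -21/23)
Z = -33923/23 (Z = (-21/23 - 911) - 563 = -20974/23 - 563 = -33923/23 ≈ -1474.9)
b = -779/3 (b = -4 + ((40 - 1*(-24)) - 831)/3 = -4 + ((40 + 24) - 831)/3 = -4 + (64 - 831)/3 = -4 + (⅓)*(-767) = -4 - 767/3 = -779/3 ≈ -259.67)
√(Z + b) = √(-33923/23 - 779/3) = √(-119686/69) = I*√8258334/69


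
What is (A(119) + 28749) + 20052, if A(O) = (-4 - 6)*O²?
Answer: -92809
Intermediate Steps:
A(O) = -10*O²
(A(119) + 28749) + 20052 = (-10*119² + 28749) + 20052 = (-10*14161 + 28749) + 20052 = (-141610 + 28749) + 20052 = -112861 + 20052 = -92809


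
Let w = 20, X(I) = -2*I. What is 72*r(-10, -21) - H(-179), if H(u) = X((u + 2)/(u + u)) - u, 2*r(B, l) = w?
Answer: 97016/179 ≈ 541.99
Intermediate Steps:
r(B, l) = 10 (r(B, l) = (½)*20 = 10)
H(u) = -u - (2 + u)/u (H(u) = -2*(u + 2)/(u + u) - u = -2*(2 + u)/(2*u) - u = -2*(2 + u)*1/(2*u) - u = -(2 + u)/u - u = -u - (2 + u)/u)
72*r(-10, -21) - H(-179) = 72*10 - (-1 - 1*(-179) - 2/(-179)) = 720 - (-1 + 179 - 2*(-1/179)) = 720 - (-1 + 179 + 2/179) = 720 - 1*31864/179 = 720 - 31864/179 = 97016/179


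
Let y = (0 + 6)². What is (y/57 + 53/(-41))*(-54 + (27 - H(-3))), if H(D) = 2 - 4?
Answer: 12875/779 ≈ 16.528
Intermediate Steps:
H(D) = -2
y = 36 (y = 6² = 36)
(y/57 + 53/(-41))*(-54 + (27 - H(-3))) = (36/57 + 53/(-41))*(-54 + (27 - 1*(-2))) = (36*(1/57) + 53*(-1/41))*(-54 + (27 + 2)) = (12/19 - 53/41)*(-54 + 29) = -515/779*(-25) = 12875/779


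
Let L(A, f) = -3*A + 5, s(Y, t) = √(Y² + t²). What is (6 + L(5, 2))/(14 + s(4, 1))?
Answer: -56/179 + 4*√17/179 ≈ -0.22071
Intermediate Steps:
L(A, f) = 5 - 3*A
(6 + L(5, 2))/(14 + s(4, 1)) = (6 + (5 - 3*5))/(14 + √(4² + 1²)) = (6 + (5 - 15))/(14 + √(16 + 1)) = (6 - 10)/(14 + √17) = -4/(14 + √17)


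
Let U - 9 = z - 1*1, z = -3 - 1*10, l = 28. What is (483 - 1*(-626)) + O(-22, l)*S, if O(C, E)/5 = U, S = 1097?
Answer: -26316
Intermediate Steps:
z = -13 (z = -3 - 10 = -13)
U = -5 (U = 9 + (-13 - 1*1) = 9 + (-13 - 1) = 9 - 14 = -5)
O(C, E) = -25 (O(C, E) = 5*(-5) = -25)
(483 - 1*(-626)) + O(-22, l)*S = (483 - 1*(-626)) - 25*1097 = (483 + 626) - 27425 = 1109 - 27425 = -26316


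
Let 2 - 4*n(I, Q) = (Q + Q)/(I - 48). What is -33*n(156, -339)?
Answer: -1639/24 ≈ -68.292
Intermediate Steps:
n(I, Q) = ½ - Q/(2*(-48 + I)) (n(I, Q) = ½ - (Q + Q)/(4*(I - 48)) = ½ - 2*Q/(4*(-48 + I)) = ½ - Q/(2*(-48 + I)))
-33*n(156, -339) = -33*(-48 + 156 - 1*(-339))/(2*(-48 + 156)) = -33*(-48 + 156 + 339)/(2*108) = -33*447/(2*108) = -33*149/72 = -1639/24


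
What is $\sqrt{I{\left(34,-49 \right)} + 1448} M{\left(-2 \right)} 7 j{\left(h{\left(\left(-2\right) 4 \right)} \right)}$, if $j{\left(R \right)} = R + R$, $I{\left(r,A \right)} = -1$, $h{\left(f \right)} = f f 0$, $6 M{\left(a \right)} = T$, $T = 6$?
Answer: $0$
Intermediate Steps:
$M{\left(a \right)} = 1$ ($M{\left(a \right)} = \frac{1}{6} \cdot 6 = 1$)
$h{\left(f \right)} = 0$ ($h{\left(f \right)} = f^{2} \cdot 0 = 0$)
$j{\left(R \right)} = 2 R$
$\sqrt{I{\left(34,-49 \right)} + 1448} M{\left(-2 \right)} 7 j{\left(h{\left(\left(-2\right) 4 \right)} \right)} = \sqrt{-1 + 1448} \cdot 1 \cdot 7 \cdot 2 \cdot 0 = \sqrt{1447} \cdot 7 \cdot 0 = \sqrt{1447} \cdot 0 = 0$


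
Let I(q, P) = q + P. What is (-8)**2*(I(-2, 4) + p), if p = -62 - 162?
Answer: -14208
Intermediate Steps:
I(q, P) = P + q
p = -224
(-8)**2*(I(-2, 4) + p) = (-8)**2*((4 - 2) - 224) = 64*(2 - 224) = 64*(-222) = -14208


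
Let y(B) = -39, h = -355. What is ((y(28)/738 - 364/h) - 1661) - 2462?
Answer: -359976661/87330 ≈ -4122.0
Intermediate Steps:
((y(28)/738 - 364/h) - 1661) - 2462 = ((-39/738 - 364/(-355)) - 1661) - 2462 = ((-39*1/738 - 364*(-1/355)) - 1661) - 2462 = ((-13/246 + 364/355) - 1661) - 2462 = (84929/87330 - 1661) - 2462 = -144970201/87330 - 2462 = -359976661/87330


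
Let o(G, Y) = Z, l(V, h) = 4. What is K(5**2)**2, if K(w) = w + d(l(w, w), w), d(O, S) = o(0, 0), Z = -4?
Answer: 441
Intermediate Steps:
o(G, Y) = -4
d(O, S) = -4
K(w) = -4 + w (K(w) = w - 4 = -4 + w)
K(5**2)**2 = (-4 + 5**2)**2 = (-4 + 25)**2 = 21**2 = 441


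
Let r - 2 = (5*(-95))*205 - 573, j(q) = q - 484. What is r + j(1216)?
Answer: -97214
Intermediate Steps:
j(q) = -484 + q
r = -97946 (r = 2 + ((5*(-95))*205 - 573) = 2 + (-475*205 - 573) = 2 + (-97375 - 573) = 2 - 97948 = -97946)
r + j(1216) = -97946 + (-484 + 1216) = -97946 + 732 = -97214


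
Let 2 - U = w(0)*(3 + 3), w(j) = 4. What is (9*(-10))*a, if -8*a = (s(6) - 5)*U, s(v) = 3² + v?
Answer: -2475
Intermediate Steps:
U = -22 (U = 2 - 4*(3 + 3) = 2 - 4*6 = 2 - 1*24 = 2 - 24 = -22)
s(v) = 9 + v
a = 55/2 (a = -((9 + 6) - 5)*(-22)/8 = -(15 - 5)*(-22)/8 = -5*(-22)/4 = -⅛*(-220) = 55/2 ≈ 27.500)
(9*(-10))*a = (9*(-10))*(55/2) = -90*55/2 = -2475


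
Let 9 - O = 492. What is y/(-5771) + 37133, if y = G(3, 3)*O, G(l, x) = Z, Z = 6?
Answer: 214297441/5771 ≈ 37134.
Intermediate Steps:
G(l, x) = 6
O = -483 (O = 9 - 1*492 = 9 - 492 = -483)
y = -2898 (y = 6*(-483) = -2898)
y/(-5771) + 37133 = -2898/(-5771) + 37133 = -2898*(-1/5771) + 37133 = 2898/5771 + 37133 = 214297441/5771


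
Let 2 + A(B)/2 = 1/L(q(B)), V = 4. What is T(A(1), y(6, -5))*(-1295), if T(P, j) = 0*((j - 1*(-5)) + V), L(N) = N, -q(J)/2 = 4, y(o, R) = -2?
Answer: 0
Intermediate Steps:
q(J) = -8 (q(J) = -2*4 = -8)
A(B) = -17/4 (A(B) = -4 + 2/(-8) = -4 + 2*(-1/8) = -4 - 1/4 = -17/4)
T(P, j) = 0 (T(P, j) = 0*((j - 1*(-5)) + 4) = 0*((j + 5) + 4) = 0*((5 + j) + 4) = 0*(9 + j) = 0)
T(A(1), y(6, -5))*(-1295) = 0*(-1295) = 0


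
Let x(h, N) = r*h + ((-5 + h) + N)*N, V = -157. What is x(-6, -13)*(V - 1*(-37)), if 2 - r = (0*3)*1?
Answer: -36000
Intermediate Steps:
r = 2 (r = 2 - 0*3 = 2 - 0 = 2 - 1*0 = 2 + 0 = 2)
x(h, N) = 2*h + N*(-5 + N + h) (x(h, N) = 2*h + ((-5 + h) + N)*N = 2*h + (-5 + N + h)*N = 2*h + N*(-5 + N + h))
x(-6, -13)*(V - 1*(-37)) = ((-13)**2 - 5*(-13) + 2*(-6) - 13*(-6))*(-157 - 1*(-37)) = (169 + 65 - 12 + 78)*(-157 + 37) = 300*(-120) = -36000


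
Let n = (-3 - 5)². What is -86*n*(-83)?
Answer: 456832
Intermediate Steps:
n = 64 (n = (-8)² = 64)
-86*n*(-83) = -86*64*(-83) = -5504*(-83) = 456832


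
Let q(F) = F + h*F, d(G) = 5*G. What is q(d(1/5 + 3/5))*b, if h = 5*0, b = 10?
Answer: 40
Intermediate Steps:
h = 0
q(F) = F (q(F) = F + 0*F = F + 0 = F)
q(d(1/5 + 3/5))*b = (5*(1/5 + 3/5))*10 = (5*(1*(⅕) + 3*(⅕)))*10 = (5*(⅕ + ⅗))*10 = (5*(⅘))*10 = 4*10 = 40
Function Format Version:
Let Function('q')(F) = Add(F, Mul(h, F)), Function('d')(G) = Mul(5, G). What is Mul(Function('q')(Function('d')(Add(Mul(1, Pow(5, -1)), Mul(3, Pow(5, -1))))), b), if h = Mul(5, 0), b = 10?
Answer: 40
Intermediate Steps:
h = 0
Function('q')(F) = F (Function('q')(F) = Add(F, Mul(0, F)) = Add(F, 0) = F)
Mul(Function('q')(Function('d')(Add(Mul(1, Pow(5, -1)), Mul(3, Pow(5, -1))))), b) = Mul(Mul(5, Add(Mul(1, Pow(5, -1)), Mul(3, Pow(5, -1)))), 10) = Mul(Mul(5, Add(Mul(1, Rational(1, 5)), Mul(3, Rational(1, 5)))), 10) = Mul(Mul(5, Add(Rational(1, 5), Rational(3, 5))), 10) = Mul(Mul(5, Rational(4, 5)), 10) = Mul(4, 10) = 40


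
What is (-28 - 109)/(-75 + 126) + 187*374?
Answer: 3566701/51 ≈ 69935.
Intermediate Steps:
(-28 - 109)/(-75 + 126) + 187*374 = -137/51 + 69938 = 3566701/51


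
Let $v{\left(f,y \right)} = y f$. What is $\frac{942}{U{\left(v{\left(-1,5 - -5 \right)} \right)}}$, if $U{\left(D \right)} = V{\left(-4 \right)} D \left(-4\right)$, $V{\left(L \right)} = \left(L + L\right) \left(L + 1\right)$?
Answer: $\frac{157}{160} \approx 0.98125$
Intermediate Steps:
$V{\left(L \right)} = 2 L \left(1 + L\right)$
$v{\left(f,y \right)} = f y$
$U{\left(D \right)} = - 96 D$ ($U{\left(D \right)} = 2 \left(-4\right) \left(1 - 4\right) D \left(-4\right) = 2 \left(-4\right) \left(-3\right) D \left(-4\right) = 24 D \left(-4\right) = - 96 D$)
$\frac{942}{U{\left(v{\left(-1,5 - -5 \right)} \right)}} = \frac{942}{\left(-96\right) \left(- (5 - -5)\right)} = \frac{942}{\left(-96\right) \left(- (5 + 5)\right)} = \frac{942}{\left(-96\right) \left(\left(-1\right) 10\right)} = \frac{942}{\left(-96\right) \left(-10\right)} = \frac{942}{960} = 942 \cdot \frac{1}{960} = \frac{157}{160}$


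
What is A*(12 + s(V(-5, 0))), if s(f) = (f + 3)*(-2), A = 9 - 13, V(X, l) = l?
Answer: -24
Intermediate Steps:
A = -4
s(f) = -6 - 2*f (s(f) = (3 + f)*(-2) = -6 - 2*f)
A*(12 + s(V(-5, 0))) = -4*(12 + (-6 - 2*0)) = -4*(12 + (-6 + 0)) = -4*(12 - 6) = -4*6 = -24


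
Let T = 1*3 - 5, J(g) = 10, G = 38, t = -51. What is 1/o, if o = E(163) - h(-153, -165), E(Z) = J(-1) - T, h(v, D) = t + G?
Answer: 1/25 ≈ 0.040000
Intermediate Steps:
T = -2 (T = 3 - 5 = -2)
h(v, D) = -13 (h(v, D) = -51 + 38 = -13)
E(Z) = 12 (E(Z) = 10 - 1*(-2) = 10 + 2 = 12)
o = 25 (o = 12 - 1*(-13) = 12 + 13 = 25)
1/o = 1/25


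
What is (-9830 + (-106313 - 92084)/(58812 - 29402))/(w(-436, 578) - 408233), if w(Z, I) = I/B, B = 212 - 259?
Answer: 4532346253/188101742630 ≈ 0.024095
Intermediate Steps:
B = -47
w(Z, I) = -I/47 (w(Z, I) = I/(-47) = I*(-1/47) = -I/47)
(-9830 + (-106313 - 92084)/(58812 - 29402))/(w(-436, 578) - 408233) = (-9830 + (-106313 - 92084)/(58812 - 29402))/(-1/47*578 - 408233) = (-9830 - 198397/29410)/(-578/47 - 408233) = (-9830 - 198397*1/29410)/(-19187529/47) = (-9830 - 198397/29410)*(-47/19187529) = -289298697/29410*(-47/19187529) = 4532346253/188101742630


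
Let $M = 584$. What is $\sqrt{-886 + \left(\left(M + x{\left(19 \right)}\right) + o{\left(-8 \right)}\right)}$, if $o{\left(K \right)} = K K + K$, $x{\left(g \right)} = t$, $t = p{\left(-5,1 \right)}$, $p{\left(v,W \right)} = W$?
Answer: $7 i \sqrt{5} \approx 15.652 i$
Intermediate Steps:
$t = 1$
$x{\left(g \right)} = 1$
$o{\left(K \right)} = K + K^{2}$ ($o{\left(K \right)} = K^{2} + K = K + K^{2}$)
$\sqrt{-886 + \left(\left(M + x{\left(19 \right)}\right) + o{\left(-8 \right)}\right)} = \sqrt{-886 + \left(\left(584 + 1\right) - 8 \left(1 - 8\right)\right)} = \sqrt{-886 + \left(585 - -56\right)} = \sqrt{-886 + \left(585 + 56\right)} = \sqrt{-886 + 641} = \sqrt{-245} = 7 i \sqrt{5}$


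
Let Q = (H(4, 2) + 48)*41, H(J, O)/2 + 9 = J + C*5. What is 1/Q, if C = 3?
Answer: 1/2788 ≈ 0.00035868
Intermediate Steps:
H(J, O) = 12 + 2*J (H(J, O) = -18 + 2*(J + 3*5) = -18 + 2*(J + 15) = -18 + 2*(15 + J) = -18 + (30 + 2*J) = 12 + 2*J)
Q = 2788 (Q = ((12 + 2*4) + 48)*41 = ((12 + 8) + 48)*41 = (20 + 48)*41 = 68*41 = 2788)
1/Q = 1/2788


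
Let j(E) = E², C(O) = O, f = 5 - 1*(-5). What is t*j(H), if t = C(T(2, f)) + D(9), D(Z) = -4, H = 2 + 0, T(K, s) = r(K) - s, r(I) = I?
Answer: -48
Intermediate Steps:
f = 10 (f = 5 + 5 = 10)
T(K, s) = K - s
H = 2
t = -12 (t = (2 - 1*10) - 4 = (2 - 10) - 4 = -8 - 4 = -12)
t*j(H) = -12*2² = -12*4 = -48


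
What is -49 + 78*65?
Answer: 5021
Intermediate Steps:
-49 + 78*65 = -49 + 5070 = 5021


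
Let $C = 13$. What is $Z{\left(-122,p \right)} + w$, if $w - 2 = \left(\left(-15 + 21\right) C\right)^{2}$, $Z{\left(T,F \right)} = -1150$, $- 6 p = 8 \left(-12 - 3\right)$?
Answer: $4936$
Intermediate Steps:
$p = 20$ ($p = - \frac{8 \left(-12 - 3\right)}{6} = - \frac{8 \left(-15\right)}{6} = \left(- \frac{1}{6}\right) \left(-120\right) = 20$)
$w = 6086$ ($w = 2 + \left(\left(-15 + 21\right) 13\right)^{2} = 2 + \left(6 \cdot 13\right)^{2} = 2 + 78^{2} = 2 + 6084 = 6086$)
$Z{\left(-122,p \right)} + w = -1150 + 6086 = 4936$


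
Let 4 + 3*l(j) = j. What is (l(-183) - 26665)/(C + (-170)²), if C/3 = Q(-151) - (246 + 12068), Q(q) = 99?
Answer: 80182/23235 ≈ 3.4509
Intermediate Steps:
l(j) = -4/3 + j/3
C = -36645 (C = 3*(99 - (246 + 12068)) = 3*(99 - 1*12314) = 3*(99 - 12314) = 3*(-12215) = -36645)
(l(-183) - 26665)/(C + (-170)²) = ((-4/3 + (⅓)*(-183)) - 26665)/(-36645 + (-170)²) = ((-4/3 - 61) - 26665)/(-36645 + 28900) = (-187/3 - 26665)/(-7745) = -80182/3*(-1/7745) = 80182/23235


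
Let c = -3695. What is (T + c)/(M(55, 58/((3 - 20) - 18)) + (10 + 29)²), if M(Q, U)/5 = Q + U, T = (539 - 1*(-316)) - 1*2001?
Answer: -33887/12514 ≈ -2.7079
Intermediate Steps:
T = -1146 (T = (539 + 316) - 2001 = 855 - 2001 = -1146)
M(Q, U) = 5*Q + 5*U (M(Q, U) = 5*(Q + U) = 5*Q + 5*U)
(T + c)/(M(55, 58/((3 - 20) - 18)) + (10 + 29)²) = (-1146 - 3695)/((5*55 + 5*(58/((3 - 20) - 18))) + (10 + 29)²) = -4841/((275 + 5*(58/(-17 - 18))) + 39²) = -4841/((275 + 5*(58/(-35))) + 1521) = -4841/((275 + 5*(58*(-1/35))) + 1521) = -4841/((275 + 5*(-58/35)) + 1521) = -4841/((275 - 58/7) + 1521) = -4841/(1867/7 + 1521) = -4841/12514/7 = -4841*7/12514 = -33887/12514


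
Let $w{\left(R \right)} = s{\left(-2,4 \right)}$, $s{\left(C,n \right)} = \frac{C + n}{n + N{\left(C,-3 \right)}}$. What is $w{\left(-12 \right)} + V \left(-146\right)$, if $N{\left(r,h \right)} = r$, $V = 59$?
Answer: $-8613$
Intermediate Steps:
$s{\left(C,n \right)} = 1$ ($s{\left(C,n \right)} = \frac{C + n}{n + C} = \frac{C + n}{C + n} = 1$)
$w{\left(R \right)} = 1$
$w{\left(-12 \right)} + V \left(-146\right) = 1 + 59 \left(-146\right) = 1 - 8614 = -8613$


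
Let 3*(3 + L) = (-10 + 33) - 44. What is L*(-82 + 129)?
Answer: -470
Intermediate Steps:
L = -10 (L = -3 + ((-10 + 33) - 44)/3 = -3 + (23 - 44)/3 = -3 + (⅓)*(-21) = -3 - 7 = -10)
L*(-82 + 129) = -10*(-82 + 129) = -10*47 = -470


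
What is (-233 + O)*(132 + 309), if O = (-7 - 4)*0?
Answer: -102753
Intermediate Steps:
O = 0 (O = -11*0 = 0)
(-233 + O)*(132 + 309) = (-233 + 0)*(132 + 309) = -233*441 = -102753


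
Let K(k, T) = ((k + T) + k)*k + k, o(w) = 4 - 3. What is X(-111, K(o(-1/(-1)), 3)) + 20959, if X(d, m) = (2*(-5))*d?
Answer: 22069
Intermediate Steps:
o(w) = 1
K(k, T) = k + k*(T + 2*k) (K(k, T) = ((T + k) + k)*k + k = (T + 2*k)*k + k = k*(T + 2*k) + k = k + k*(T + 2*k))
X(d, m) = -10*d
X(-111, K(o(-1/(-1)), 3)) + 20959 = -10*(-111) + 20959 = 1110 + 20959 = 22069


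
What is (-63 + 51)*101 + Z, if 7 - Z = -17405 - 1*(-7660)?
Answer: 8540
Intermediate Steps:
Z = 9752 (Z = 7 - (-17405 - 1*(-7660)) = 7 - (-17405 + 7660) = 7 - 1*(-9745) = 7 + 9745 = 9752)
(-63 + 51)*101 + Z = (-63 + 51)*101 + 9752 = -12*101 + 9752 = -1212 + 9752 = 8540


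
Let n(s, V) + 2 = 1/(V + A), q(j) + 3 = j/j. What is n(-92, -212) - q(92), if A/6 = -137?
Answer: -1/1034 ≈ -0.00096712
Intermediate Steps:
A = -822 (A = 6*(-137) = -822)
q(j) = -2 (q(j) = -3 + j/j = -3 + 1 = -2)
n(s, V) = -2 + 1/(-822 + V) (n(s, V) = -2 + 1/(V - 822) = -2 + 1/(-822 + V))
n(-92, -212) - q(92) = (1645 - 2*(-212))/(-822 - 212) - 1*(-2) = (1645 + 424)/(-1034) + 2 = -1/1034*2069 + 2 = -2069/1034 + 2 = -1/1034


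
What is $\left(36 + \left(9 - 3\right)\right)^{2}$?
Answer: $1764$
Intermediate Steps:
$\left(36 + \left(9 - 3\right)\right)^{2} = \left(36 + 6\right)^{2} = 42^{2} = 1764$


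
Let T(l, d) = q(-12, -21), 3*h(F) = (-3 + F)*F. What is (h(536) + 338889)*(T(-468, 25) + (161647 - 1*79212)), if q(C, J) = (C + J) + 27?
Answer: 107351820295/3 ≈ 3.5784e+10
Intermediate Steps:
h(F) = F*(-3 + F)/3 (h(F) = ((-3 + F)*F)/3 = (F*(-3 + F))/3 = F*(-3 + F)/3)
q(C, J) = 27 + C + J
T(l, d) = -6 (T(l, d) = 27 - 12 - 21 = -6)
(h(536) + 338889)*(T(-468, 25) + (161647 - 1*79212)) = ((⅓)*536*(-3 + 536) + 338889)*(-6 + (161647 - 1*79212)) = ((⅓)*536*533 + 338889)*(-6 + (161647 - 79212)) = (285688/3 + 338889)*(-6 + 82435) = (1302355/3)*82429 = 107351820295/3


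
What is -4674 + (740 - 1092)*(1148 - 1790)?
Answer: 221310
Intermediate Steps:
-4674 + (740 - 1092)*(1148 - 1790) = -4674 - 352*(-642) = -4674 + 225984 = 221310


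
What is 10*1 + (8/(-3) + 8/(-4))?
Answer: 16/3 ≈ 5.3333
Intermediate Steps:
10*1 + (8/(-3) + 8/(-4)) = 10 + (8*(-⅓) + 8*(-¼)) = 10 + (-8/3 - 2) = 10 - 14/3 = 16/3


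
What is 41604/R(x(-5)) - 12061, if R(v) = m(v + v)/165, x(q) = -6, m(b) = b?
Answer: -584116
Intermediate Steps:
R(v) = 2*v/165 (R(v) = (v + v)/165 = (2*v)*(1/165) = 2*v/165)
41604/R(x(-5)) - 12061 = 41604/(((2/165)*(-6))) - 12061 = 41604/(-4/55) - 12061 = 41604*(-55/4) - 12061 = -572055 - 12061 = -584116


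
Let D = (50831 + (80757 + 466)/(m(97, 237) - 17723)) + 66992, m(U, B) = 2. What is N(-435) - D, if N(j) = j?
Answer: -2095568795/17721 ≈ -1.1825e+5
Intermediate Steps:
D = 2087860160/17721 (D = (50831 + (80757 + 466)/(2 - 17723)) + 66992 = (50831 + 81223/(-17721)) + 66992 = (50831 + 81223*(-1/17721)) + 66992 = (50831 - 81223/17721) + 66992 = 900694928/17721 + 66992 = 2087860160/17721 ≈ 1.1782e+5)
N(-435) - D = -435 - 1*2087860160/17721 = -435 - 2087860160/17721 = -2095568795/17721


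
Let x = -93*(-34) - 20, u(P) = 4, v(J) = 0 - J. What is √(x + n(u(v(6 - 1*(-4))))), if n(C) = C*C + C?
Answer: √3162 ≈ 56.232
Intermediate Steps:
v(J) = -J
n(C) = C + C² (n(C) = C² + C = C + C²)
x = 3142 (x = 3162 - 20 = 3142)
√(x + n(u(v(6 - 1*(-4))))) = √(3142 + 4*(1 + 4)) = √(3142 + 4*5) = √(3142 + 20) = √3162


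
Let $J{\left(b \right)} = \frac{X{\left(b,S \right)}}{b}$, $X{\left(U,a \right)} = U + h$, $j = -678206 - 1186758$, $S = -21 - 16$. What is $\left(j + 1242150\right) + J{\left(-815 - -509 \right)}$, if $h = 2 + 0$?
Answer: $- \frac{95290390}{153} \approx -6.2281 \cdot 10^{5}$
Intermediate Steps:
$h = 2$
$S = -37$
$j = -1864964$
$X{\left(U,a \right)} = 2 + U$ ($X{\left(U,a \right)} = U + 2 = 2 + U$)
$J{\left(b \right)} = \frac{2 + b}{b}$
$\left(j + 1242150\right) + J{\left(-815 - -509 \right)} = \left(-1864964 + 1242150\right) + \frac{2 - 306}{-815 - -509} = -622814 + \frac{2 + \left(-815 + 509\right)}{-815 + 509} = -622814 + \frac{2 - 306}{-306} = -622814 - - \frac{152}{153} = -622814 + \frac{152}{153} = - \frac{95290390}{153}$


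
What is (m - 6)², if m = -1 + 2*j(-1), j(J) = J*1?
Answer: 81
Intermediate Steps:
j(J) = J
m = -3 (m = -1 + 2*(-1) = -1 - 2 = -3)
(m - 6)² = (-3 - 6)² = (-9)² = 81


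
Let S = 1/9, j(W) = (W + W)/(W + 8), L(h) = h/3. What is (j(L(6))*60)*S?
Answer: 8/3 ≈ 2.6667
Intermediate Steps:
L(h) = h/3 (L(h) = h*(1/3) = h/3)
j(W) = 2*W/(8 + W) (j(W) = (2*W)/(8 + W) = 2*W/(8 + W))
S = 1/9 ≈ 0.11111
(j(L(6))*60)*S = ((2*((1/3)*6)/(8 + (1/3)*6))*60)*(1/9) = ((2*2/(8 + 2))*60)*(1/9) = ((2*2/10)*60)*(1/9) = ((2*2*(1/10))*60)*(1/9) = ((2/5)*60)*(1/9) = 24*(1/9) = 8/3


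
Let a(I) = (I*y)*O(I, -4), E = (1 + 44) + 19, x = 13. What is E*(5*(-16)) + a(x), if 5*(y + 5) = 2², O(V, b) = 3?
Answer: -26419/5 ≈ -5283.8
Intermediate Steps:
E = 64 (E = 45 + 19 = 64)
y = -21/5 (y = -5 + (⅕)*2² = -5 + (⅕)*4 = -5 + ⅘ = -21/5 ≈ -4.2000)
a(I) = -63*I/5 (a(I) = (I*(-21/5))*3 = -21*I/5*3 = -63*I/5)
E*(5*(-16)) + a(x) = 64*(5*(-16)) - 63/5*13 = 64*(-80) - 819/5 = -5120 - 819/5 = -26419/5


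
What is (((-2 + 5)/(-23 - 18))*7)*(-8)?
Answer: 168/41 ≈ 4.0976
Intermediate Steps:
(((-2 + 5)/(-23 - 18))*7)*(-8) = ((3/(-41))*7)*(-8) = ((3*(-1/41))*7)*(-8) = -3/41*7*(-8) = -21/41*(-8) = 168/41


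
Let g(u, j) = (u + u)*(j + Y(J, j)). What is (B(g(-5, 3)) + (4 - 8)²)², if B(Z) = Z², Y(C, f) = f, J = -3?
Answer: 13075456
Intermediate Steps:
g(u, j) = 4*j*u (g(u, j) = (u + u)*(j + j) = (2*u)*(2*j) = 4*j*u)
(B(g(-5, 3)) + (4 - 8)²)² = ((4*3*(-5))² + (4 - 8)²)² = ((-60)² + (-4)²)² = (3600 + 16)² = 3616² = 13075456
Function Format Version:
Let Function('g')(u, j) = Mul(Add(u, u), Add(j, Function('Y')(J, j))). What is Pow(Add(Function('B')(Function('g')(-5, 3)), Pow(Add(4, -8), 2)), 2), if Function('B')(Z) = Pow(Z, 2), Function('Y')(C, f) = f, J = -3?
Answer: 13075456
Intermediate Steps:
Function('g')(u, j) = Mul(4, j, u) (Function('g')(u, j) = Mul(Add(u, u), Add(j, j)) = Mul(Mul(2, u), Mul(2, j)) = Mul(4, j, u))
Pow(Add(Function('B')(Function('g')(-5, 3)), Pow(Add(4, -8), 2)), 2) = Pow(Add(Pow(Mul(4, 3, -5), 2), Pow(Add(4, -8), 2)), 2) = Pow(Add(Pow(-60, 2), Pow(-4, 2)), 2) = Pow(Add(3600, 16), 2) = Pow(3616, 2) = 13075456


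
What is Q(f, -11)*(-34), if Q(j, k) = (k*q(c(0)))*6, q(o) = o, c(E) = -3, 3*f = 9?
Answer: -6732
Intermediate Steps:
f = 3 (f = (⅓)*9 = 3)
Q(j, k) = -18*k (Q(j, k) = (k*(-3))*6 = -3*k*6 = -18*k)
Q(f, -11)*(-34) = -18*(-11)*(-34) = 198*(-34) = -6732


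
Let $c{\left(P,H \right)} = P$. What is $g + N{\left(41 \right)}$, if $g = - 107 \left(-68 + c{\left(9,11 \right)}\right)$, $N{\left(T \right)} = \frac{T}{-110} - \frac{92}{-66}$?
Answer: $\frac{2083627}{330} \approx 6314.0$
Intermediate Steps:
$N{\left(T \right)} = \frac{46}{33} - \frac{T}{110}$ ($N{\left(T \right)} = T \left(- \frac{1}{110}\right) - - \frac{46}{33} = - \frac{T}{110} + \frac{46}{33} = \frac{46}{33} - \frac{T}{110}$)
$g = 6313$ ($g = - 107 \left(-68 + 9\right) = \left(-107\right) \left(-59\right) = 6313$)
$g + N{\left(41 \right)} = 6313 + \left(\frac{46}{33} - \frac{41}{110}\right) = 6313 + \frac{337}{330} = \frac{2083627}{330}$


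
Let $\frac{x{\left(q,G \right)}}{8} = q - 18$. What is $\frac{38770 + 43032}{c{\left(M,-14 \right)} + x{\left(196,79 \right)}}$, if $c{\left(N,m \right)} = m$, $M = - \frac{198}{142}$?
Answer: $\frac{40901}{705} \approx 58.016$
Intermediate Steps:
$M = - \frac{99}{71}$ ($M = \left(-198\right) \frac{1}{142} = - \frac{99}{71} \approx -1.3944$)
$x{\left(q,G \right)} = -144 + 8 q$ ($x{\left(q,G \right)} = 8 \left(q - 18\right) = 8 \left(-18 + q\right) = -144 + 8 q$)
$\frac{38770 + 43032}{c{\left(M,-14 \right)} + x{\left(196,79 \right)}} = \frac{38770 + 43032}{-14 + \left(-144 + 8 \cdot 196\right)} = \frac{81802}{-14 + \left(-144 + 1568\right)} = \frac{81802}{-14 + 1424} = \frac{81802}{1410} = 81802 \cdot \frac{1}{1410} = \frac{40901}{705}$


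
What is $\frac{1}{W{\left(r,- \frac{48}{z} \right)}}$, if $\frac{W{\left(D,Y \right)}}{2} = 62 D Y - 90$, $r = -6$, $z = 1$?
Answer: $\frac{1}{35532} \approx 2.8144 \cdot 10^{-5}$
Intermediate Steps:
$W{\left(D,Y \right)} = -180 + 124 D Y$ ($W{\left(D,Y \right)} = 2 \left(62 D Y - 90\right) = 2 \left(-90 + 62 D Y\right) = -180 + 124 D Y$)
$\frac{1}{W{\left(r,- \frac{48}{z} \right)}} = \frac{1}{-180 + 124 \left(-6\right) \left(- \frac{48}{1}\right)} = \frac{1}{-180 + 124 \left(-6\right) \left(\left(-48\right) 1\right)} = \frac{1}{-180 + 124 \left(-6\right) \left(-48\right)} = \frac{1}{-180 + 35712} = \frac{1}{35532}$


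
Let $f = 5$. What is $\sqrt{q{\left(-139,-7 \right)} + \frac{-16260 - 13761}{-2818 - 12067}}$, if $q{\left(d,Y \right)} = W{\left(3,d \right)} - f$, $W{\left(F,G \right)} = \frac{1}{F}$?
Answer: $\frac{i \sqrt{5283892185}}{44655} \approx 1.6278 i$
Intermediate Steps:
$q{\left(d,Y \right)} = - \frac{14}{3}$ ($q{\left(d,Y \right)} = \frac{1}{3} - 5 = - \frac{14}{3}$)
$\sqrt{q{\left(-139,-7 \right)} + \frac{-16260 - 13761}{-2818 - 12067}} = \sqrt{- \frac{14}{3} + \frac{-16260 - 13761}{-2818 - 12067}} = \sqrt{- \frac{14}{3} - \frac{30021}{-14885}} = \sqrt{- \frac{14}{3} - - \frac{30021}{14885}} = \sqrt{- \frac{14}{3} + \frac{30021}{14885}} = \sqrt{- \frac{118327}{44655}} = \frac{i \sqrt{5283892185}}{44655}$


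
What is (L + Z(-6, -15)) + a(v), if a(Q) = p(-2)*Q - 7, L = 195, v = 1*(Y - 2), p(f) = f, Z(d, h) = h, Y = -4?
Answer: 185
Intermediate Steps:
v = -6 (v = 1*(-4 - 2) = 1*(-6) = -6)
a(Q) = -7 - 2*Q (a(Q) = -2*Q - 7 = -7 - 2*Q)
(L + Z(-6, -15)) + a(v) = (195 - 15) + (-7 - 2*(-6)) = 180 + (-7 + 12) = 180 + 5 = 185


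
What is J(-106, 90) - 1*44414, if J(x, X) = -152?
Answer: -44566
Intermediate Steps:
J(-106, 90) - 1*44414 = -152 - 1*44414 = -152 - 44414 = -44566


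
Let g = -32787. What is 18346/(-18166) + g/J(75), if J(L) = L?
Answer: -99497432/227075 ≈ -438.17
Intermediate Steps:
18346/(-18166) + g/J(75) = 18346/(-18166) - 32787/75 = 18346*(-1/18166) - 32787*1/75 = -9173/9083 - 10929/25 = -99497432/227075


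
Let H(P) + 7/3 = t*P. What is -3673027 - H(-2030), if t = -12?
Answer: -11092154/3 ≈ -3.6974e+6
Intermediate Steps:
H(P) = -7/3 - 12*P
-3673027 - H(-2030) = -3673027 - (-7/3 - 12*(-2030)) = -3673027 - (-7/3 + 24360) = -3673027 - 1*73073/3 = -3673027 - 73073/3 = -11092154/3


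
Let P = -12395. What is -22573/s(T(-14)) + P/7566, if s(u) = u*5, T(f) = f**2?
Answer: -91467209/3707340 ≈ -24.672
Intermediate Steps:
s(u) = 5*u
-22573/s(T(-14)) + P/7566 = -22573/(5*(-14)**2) - 12395/7566 = -22573/(5*196) - 12395*1/7566 = -22573/980 - 12395/7566 = -91467209/3707340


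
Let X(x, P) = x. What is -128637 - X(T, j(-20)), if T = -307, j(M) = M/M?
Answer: -128330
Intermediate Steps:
j(M) = 1
-128637 - X(T, j(-20)) = -128637 - 1*(-307) = -128637 + 307 = -128330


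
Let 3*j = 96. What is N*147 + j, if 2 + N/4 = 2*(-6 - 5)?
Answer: -14080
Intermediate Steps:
j = 32 (j = (⅓)*96 = 32)
N = -96 (N = -8 + 4*(2*(-6 - 5)) = -8 + 4*(2*(-11)) = -8 + 4*(-22) = -8 - 88 = -96)
N*147 + j = -96*147 + 32 = -14112 + 32 = -14080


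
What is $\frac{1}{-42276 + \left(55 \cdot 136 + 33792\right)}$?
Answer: $- \frac{1}{1004} \approx -0.00099602$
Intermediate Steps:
$\frac{1}{-42276 + \left(55 \cdot 136 + 33792\right)} = \frac{1}{-42276 + \left(7480 + 33792\right)} = \frac{1}{-42276 + 41272} = \frac{1}{-1004} = - \frac{1}{1004}$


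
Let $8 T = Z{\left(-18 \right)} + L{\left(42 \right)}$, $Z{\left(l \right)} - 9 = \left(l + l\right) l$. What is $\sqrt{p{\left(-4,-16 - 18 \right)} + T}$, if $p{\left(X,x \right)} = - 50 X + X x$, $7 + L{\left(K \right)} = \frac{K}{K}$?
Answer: $\frac{3 \sqrt{742}}{4} \approx 20.43$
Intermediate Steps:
$Z{\left(l \right)} = 9 + 2 l^{2}$ ($Z{\left(l \right)} = 9 + \left(l + l\right) l = 9 + 2 l l = 9 + 2 l^{2}$)
$L{\left(K \right)} = -6$ ($L{\left(K \right)} = -7 + \frac{K}{K} = -7 + 1 = -6$)
$T = \frac{651}{8}$ ($T = \frac{\left(9 + 2 \left(-18\right)^{2}\right) - 6}{8} = \frac{\left(9 + 2 \cdot 324\right) - 6}{8} = \frac{\left(9 + 648\right) - 6}{8} = \frac{657 - 6}{8} = \frac{1}{8} \cdot 651 = \frac{651}{8} \approx 81.375$)
$\sqrt{p{\left(-4,-16 - 18 \right)} + T} = \sqrt{- 4 \left(-50 - 34\right) + \frac{651}{8}} = \sqrt{\left(-4\right) \left(-84\right) + \frac{651}{8}} = \sqrt{336 + \frac{651}{8}} = \sqrt{\frac{3339}{8}} = \frac{3 \sqrt{742}}{4}$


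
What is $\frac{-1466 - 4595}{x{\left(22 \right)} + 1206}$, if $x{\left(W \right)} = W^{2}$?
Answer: $- \frac{6061}{1690} \approx -3.5864$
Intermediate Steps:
$\frac{-1466 - 4595}{x{\left(22 \right)} + 1206} = \frac{-1466 - 4595}{22^{2} + 1206} = - \frac{6061}{484 + 1206} = - \frac{6061}{1690}$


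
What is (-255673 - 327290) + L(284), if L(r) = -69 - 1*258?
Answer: -583290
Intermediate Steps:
L(r) = -327 (L(r) = -69 - 258 = -327)
(-255673 - 327290) + L(284) = (-255673 - 327290) - 327 = -582963 - 327 = -583290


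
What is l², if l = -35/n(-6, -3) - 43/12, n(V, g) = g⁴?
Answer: 1692601/104976 ≈ 16.124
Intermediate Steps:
l = -1301/324 (l = -35/((-3)⁴) - 43/12 = -35/81 - 43*1/12 = -35*1/81 - 43/12 = -35/81 - 43/12 = -1301/324 ≈ -4.0154)
l² = (-1301/324)² = 1692601/104976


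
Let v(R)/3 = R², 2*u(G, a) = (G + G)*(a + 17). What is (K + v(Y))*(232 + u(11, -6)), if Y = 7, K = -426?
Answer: -98487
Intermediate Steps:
u(G, a) = G*(17 + a) (u(G, a) = ((G + G)*(a + 17))/2 = ((2*G)*(17 + a))/2 = (2*G*(17 + a))/2 = G*(17 + a))
v(R) = 3*R²
(K + v(Y))*(232 + u(11, -6)) = (-426 + 3*7²)*(232 + 11*(17 - 6)) = (-426 + 3*49)*(232 + 11*11) = (-426 + 147)*(232 + 121) = -279*353 = -98487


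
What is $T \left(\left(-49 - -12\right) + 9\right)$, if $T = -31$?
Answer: $868$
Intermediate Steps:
$T \left(\left(-49 - -12\right) + 9\right) = - 31 \left(\left(-49 - -12\right) + 9\right) = - 31 \left(\left(-49 + 12\right) + 9\right) = - 31 \left(-37 + 9\right) = \left(-31\right) \left(-28\right) = 868$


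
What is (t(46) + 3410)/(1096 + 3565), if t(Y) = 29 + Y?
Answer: 3485/4661 ≈ 0.74769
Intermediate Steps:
(t(46) + 3410)/(1096 + 3565) = ((29 + 46) + 3410)/(1096 + 3565) = (75 + 3410)/4661 = 3485*(1/4661) = 3485/4661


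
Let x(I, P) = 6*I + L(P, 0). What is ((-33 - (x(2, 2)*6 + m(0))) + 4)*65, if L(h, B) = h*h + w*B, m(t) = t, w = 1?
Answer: -8125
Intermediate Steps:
L(h, B) = B + h² (L(h, B) = h*h + 1*B = h² + B = B + h²)
x(I, P) = P² + 6*I (x(I, P) = 6*I + (0 + P²) = 6*I + P² = P² + 6*I)
((-33 - (x(2, 2)*6 + m(0))) + 4)*65 = ((-33 - ((2² + 6*2)*6 + 0)) + 4)*65 = ((-33 - ((4 + 12)*6 + 0)) + 4)*65 = ((-33 - (16*6 + 0)) + 4)*65 = ((-33 - (96 + 0)) + 4)*65 = ((-33 - 1*96) + 4)*65 = ((-33 - 96) + 4)*65 = (-129 + 4)*65 = -125*65 = -8125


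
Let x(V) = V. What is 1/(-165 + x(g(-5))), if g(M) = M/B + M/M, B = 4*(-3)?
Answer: -12/1963 ≈ -0.0061131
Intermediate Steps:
B = -12
g(M) = 1 - M/12 (g(M) = M/(-12) + M/M = M*(-1/12) + 1 = -M/12 + 1 = 1 - M/12)
1/(-165 + x(g(-5))) = 1/(-165 + (1 - 1/12*(-5))) = 1/(-165 + (1 + 5/12)) = 1/(-165 + 17/12) = 1/(-1963/12) = -12/1963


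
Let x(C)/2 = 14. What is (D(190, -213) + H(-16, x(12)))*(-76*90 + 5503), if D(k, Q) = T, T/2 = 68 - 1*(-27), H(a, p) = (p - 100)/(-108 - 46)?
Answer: -2801206/11 ≈ -2.5466e+5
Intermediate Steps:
x(C) = 28 (x(C) = 2*14 = 28)
H(a, p) = 50/77 - p/154 (H(a, p) = (-100 + p)/(-154) = (-100 + p)*(-1/154) = 50/77 - p/154)
T = 190 (T = 2*(68 - 1*(-27)) = 2*(68 + 27) = 2*95 = 190)
D(k, Q) = 190
(D(190, -213) + H(-16, x(12)))*(-76*90 + 5503) = (190 + (50/77 - 1/154*28))*(-76*90 + 5503) = (190 + (50/77 - 2/11))*(-6840 + 5503) = (190 + 36/77)*(-1337) = (14666/77)*(-1337) = -2801206/11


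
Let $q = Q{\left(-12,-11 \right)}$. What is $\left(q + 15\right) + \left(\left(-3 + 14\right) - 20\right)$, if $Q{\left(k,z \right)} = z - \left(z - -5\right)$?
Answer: $1$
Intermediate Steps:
$Q{\left(k,z \right)} = -5$ ($Q{\left(k,z \right)} = z - \left(z + 5\right) = z - \left(5 + z\right) = -5$)
$q = -5$
$\left(q + 15\right) + \left(\left(-3 + 14\right) - 20\right) = \left(-5 + 15\right) + \left(\left(-3 + 14\right) - 20\right) = 10 + \left(11 - 20\right) = 10 - 9 = 1$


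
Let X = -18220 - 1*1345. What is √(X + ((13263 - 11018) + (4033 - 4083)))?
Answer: 3*I*√1930 ≈ 131.8*I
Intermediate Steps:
X = -19565 (X = -18220 - 1345 = -19565)
√(X + ((13263 - 11018) + (4033 - 4083))) = √(-19565 + ((13263 - 11018) + (4033 - 4083))) = √(-19565 + (2245 - 50)) = √(-19565 + 2195) = √(-17370) = 3*I*√1930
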